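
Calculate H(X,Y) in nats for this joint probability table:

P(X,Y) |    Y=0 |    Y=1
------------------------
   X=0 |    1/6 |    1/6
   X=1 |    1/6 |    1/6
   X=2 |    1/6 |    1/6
1.7918 nats

Joint entropy is H(X,Y) = -Σ_{x,y} p(x,y) log p(x,y).

Summing over all non-zero entries:
H(X,Y) = -[1/6·log_e(1/6) + 1/6·log_e(1/6) + 1/6·log_e(1/6) + 1/6·log_e(1/6) + 1/6·log_e(1/6) + 1/6·log_e(1/6)]
H(X,Y) = 1.7918 nats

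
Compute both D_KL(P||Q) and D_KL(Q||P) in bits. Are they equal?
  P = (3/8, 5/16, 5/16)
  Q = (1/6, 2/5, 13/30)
D_KL(P||Q) = 0.1800, D_KL(Q||P) = 0.1518

KL divergence is not symmetric: D_KL(P||Q) ≠ D_KL(Q||P) in general.

D_KL(P||Q) = 0.1800 bits
D_KL(Q||P) = 0.1518 bits

No, they are not equal!

This asymmetry is why KL divergence is not a true distance metric.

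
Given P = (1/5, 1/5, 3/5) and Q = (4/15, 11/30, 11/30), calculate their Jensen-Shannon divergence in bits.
0.0419 bits

Jensen-Shannon divergence is:
JSD(P||Q) = 0.5 × D_KL(P||M) + 0.5 × D_KL(Q||M)
where M = 0.5 × (P + Q) is the mixture distribution.

M = 0.5 × (1/5, 1/5, 3/5) + 0.5 × (4/15, 11/30, 11/30) = (7/30, 0.283333, 0.483333)

D_KL(P||M) = 0.0422 bits
D_KL(Q||M) = 0.0416 bits

JSD(P||Q) = 0.5 × 0.0422 + 0.5 × 0.0416 = 0.0419 bits

Unlike KL divergence, JSD is symmetric and bounded: 0 ≤ JSD ≤ log(2).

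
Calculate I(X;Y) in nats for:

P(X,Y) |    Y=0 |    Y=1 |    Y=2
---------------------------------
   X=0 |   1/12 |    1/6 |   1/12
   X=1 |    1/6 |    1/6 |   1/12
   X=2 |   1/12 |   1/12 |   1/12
0.0168 nats

Mutual information: I(X;Y) = H(X) + H(Y) - H(X,Y)

Marginals:
P(X) = (1/3, 5/12, 1/4), H(X) = 1.0776 nats
P(Y) = (1/3, 5/12, 1/4), H(Y) = 1.0776 nats

Joint entropy: H(X,Y) = 2.1383 nats

I(X;Y) = 1.0776 + 1.0776 - 2.1383 = 0.0168 nats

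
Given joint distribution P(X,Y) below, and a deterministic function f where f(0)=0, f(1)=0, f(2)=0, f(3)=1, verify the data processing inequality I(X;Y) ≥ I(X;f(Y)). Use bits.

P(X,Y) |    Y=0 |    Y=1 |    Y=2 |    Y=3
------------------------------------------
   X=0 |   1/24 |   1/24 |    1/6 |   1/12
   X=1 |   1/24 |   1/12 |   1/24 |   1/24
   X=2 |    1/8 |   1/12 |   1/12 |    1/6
I(X;Y) = 0.1087, I(X;f(Y)) = 0.0166, inequality holds: 0.1087 ≥ 0.0166

Data Processing Inequality: For any Markov chain X → Y → Z, we have I(X;Y) ≥ I(X;Z).

Here Z = f(Y) is a deterministic function of Y, forming X → Y → Z.

Original I(X;Y) = 0.1087 bits

After applying f:
P(X,Z) where Z=f(Y):
- P(X,Z=0) = P(X,Y=0) + P(X,Y=1) + P(X,Y=2)
- P(X,Z=1) = P(X,Y=3)

I(X;Z) = I(X;f(Y)) = 0.0166 bits

Verification: 0.1087 ≥ 0.0166 ✓

Information cannot be created by processing; the function f can only lose information about X.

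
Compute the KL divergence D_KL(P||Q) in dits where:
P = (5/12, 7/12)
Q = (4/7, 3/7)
0.0209 dits

KL divergence: D_KL(P||Q) = Σ p(x) log(p(x)/q(x))

Computing term by term:
  x=0: 5/12 × log_10[(5/12)/(4/7)] = 5/12 × -0.1372 = -0.0572
  x=1: 7/12 × log_10[(7/12)/(3/7)] = 7/12 × 0.1339 = 0.0781

D_KL(P||Q) = 0.0209 dits

Note: KL divergence is always non-negative and equals 0 iff P = Q.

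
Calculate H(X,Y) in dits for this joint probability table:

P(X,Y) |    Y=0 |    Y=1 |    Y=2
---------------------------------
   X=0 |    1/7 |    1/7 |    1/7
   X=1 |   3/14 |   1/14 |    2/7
0.7429 dits

Joint entropy is H(X,Y) = -Σ_{x,y} p(x,y) log p(x,y).

Summing over all non-zero entries:
H(X,Y) = -[1/7·log_10(1/7) + 1/7·log_10(1/7) + 1/7·log_10(1/7) + 3/14·log_10(3/14) + 1/14·log_10(1/14) + 2/7·log_10(2/7)]
H(X,Y) = 0.7429 dits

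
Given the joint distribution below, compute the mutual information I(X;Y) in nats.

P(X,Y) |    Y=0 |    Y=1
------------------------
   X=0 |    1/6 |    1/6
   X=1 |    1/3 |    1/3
0.0000 nats

Mutual information: I(X;Y) = H(X) + H(Y) - H(X,Y)

Marginals:
P(X) = (1/3, 2/3), H(X) = 0.6365 nats
P(Y) = (1/2, 1/2), H(Y) = 0.6931 nats

Joint entropy: H(X,Y) = 1.3297 nats

I(X;Y) = 0.6365 + 0.6931 - 1.3297 = 0.0000 nats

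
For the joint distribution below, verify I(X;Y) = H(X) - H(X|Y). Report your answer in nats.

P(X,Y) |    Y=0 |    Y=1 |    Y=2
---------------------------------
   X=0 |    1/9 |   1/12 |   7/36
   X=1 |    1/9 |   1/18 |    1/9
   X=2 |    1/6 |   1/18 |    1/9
I(X;Y) = 0.0180 nats

Mutual information has multiple equivalent forms:
- I(X;Y) = H(X) - H(X|Y)
- I(X;Y) = H(Y) - H(Y|X)
- I(X;Y) = H(X) + H(Y) - H(X,Y)

Computing all quantities:
H(X) = 1.0893, H(Y) = 1.0505, H(X,Y) = 2.1218
H(X|Y) = 1.0713, H(Y|X) = 1.0325

Verification:
H(X) - H(X|Y) = 1.0893 - 1.0713 = 0.0180
H(Y) - H(Y|X) = 1.0505 - 1.0325 = 0.0180
H(X) + H(Y) - H(X,Y) = 1.0893 + 1.0505 - 2.1218 = 0.0180

All forms give I(X;Y) = 0.0180 nats. ✓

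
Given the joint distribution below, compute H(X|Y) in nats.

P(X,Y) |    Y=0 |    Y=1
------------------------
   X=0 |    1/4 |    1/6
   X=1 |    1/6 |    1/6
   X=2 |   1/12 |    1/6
1.0550 nats

Using the chain rule: H(X|Y) = H(X,Y) - H(Y)

First, compute H(X,Y) = 1.7482 nats

Marginal P(Y) = (1/2, 1/2)
H(Y) = 0.6931 nats

H(X|Y) = H(X,Y) - H(Y) = 1.7482 - 0.6931 = 1.0550 nats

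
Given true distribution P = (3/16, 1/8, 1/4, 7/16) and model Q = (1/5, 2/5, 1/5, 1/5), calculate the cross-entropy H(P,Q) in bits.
2.1969 bits

Cross-entropy: H(P,Q) = -Σ p(x) log q(x)

Alternatively: H(P,Q) = H(P) + D_KL(P||Q)
H(P) = 1.8496 bits
D_KL(P||Q) = 0.3473 bits

H(P,Q) = 1.8496 + 0.3473 = 2.1969 bits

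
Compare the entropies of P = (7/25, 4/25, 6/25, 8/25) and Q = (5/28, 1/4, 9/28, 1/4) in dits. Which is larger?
Q

Computing entropies in dits:
H(P) = 0.5892
H(Q) = 0.5931

Distribution Q has higher entropy.

Intuition: The distribution closer to uniform (more spread out) has higher entropy.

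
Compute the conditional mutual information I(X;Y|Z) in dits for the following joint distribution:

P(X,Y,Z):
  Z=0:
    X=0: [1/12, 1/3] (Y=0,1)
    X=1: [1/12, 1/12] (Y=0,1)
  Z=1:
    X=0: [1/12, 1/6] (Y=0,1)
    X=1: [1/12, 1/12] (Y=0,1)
0.0133 dits

Conditional mutual information: I(X;Y|Z) = H(X|Z) + H(Y|Z) - H(X,Y|Z)

H(Z) = 0.2950
H(X,Z) = 0.5683 → H(X|Z) = 0.2734
H(Y,Z) = 0.5683 → H(Y|Z) = 0.2734
H(X,Y,Z) = 0.8283 → H(X,Y|Z) = 0.5334

I(X;Y|Z) = 0.2734 + 0.2734 - 0.5334 = 0.0133 dits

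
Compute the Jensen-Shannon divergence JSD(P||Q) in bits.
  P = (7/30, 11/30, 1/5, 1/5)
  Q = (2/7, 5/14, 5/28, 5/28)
0.0028 bits

Jensen-Shannon divergence is:
JSD(P||Q) = 0.5 × D_KL(P||M) + 0.5 × D_KL(Q||M)
where M = 0.5 × (P + Q) is the mixture distribution.

M = 0.5 × (7/30, 11/30, 1/5, 1/5) + 0.5 × (2/7, 5/14, 5/28, 5/28) = (0.259524, 0.361905, 0.189286, 0.189286)

D_KL(P||M) = 0.0029 bits
D_KL(Q||M) = 0.0028 bits

JSD(P||Q) = 0.5 × 0.0029 + 0.5 × 0.0028 = 0.0028 bits

Unlike KL divergence, JSD is symmetric and bounded: 0 ≤ JSD ≤ log(2).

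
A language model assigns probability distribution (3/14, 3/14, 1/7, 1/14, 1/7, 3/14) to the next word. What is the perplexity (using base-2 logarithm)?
5.6676

Perplexity is 2^H (or exp(H) for natural log).

First, H = -Σ p log p = 2.5027 bits
Perplexity = 2^2.5027 = 5.6676

Interpretation: The model's uncertainty is equivalent to choosing uniformly among 5.7 options.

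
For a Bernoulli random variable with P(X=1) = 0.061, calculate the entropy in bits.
0.3314 bits

The binary entropy function is:
H(p) = -p log(p) - (1-p) log(1-p)

H(0.061) = -0.061 × log_2(0.061) - 0.939 × log_2(0.939)
H(0.061) = 0.3314 bits

Note: Binary entropy is maximized at p=0.5 (H=1 bit) and minimized at p=0 or p=1 (H=0).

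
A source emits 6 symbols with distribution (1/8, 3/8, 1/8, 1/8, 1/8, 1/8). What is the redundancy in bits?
0.1793 bits

Redundancy measures how far a source is from maximum entropy:
R = H_max - H(X)

Maximum entropy for 6 symbols: H_max = log_2(6) = 2.5850 bits
Actual entropy: H(X) = 2.4056 bits
Redundancy: R = 2.5850 - 2.4056 = 0.1793 bits

This redundancy represents potential for compression: the source could be compressed by 0.1793 bits per symbol.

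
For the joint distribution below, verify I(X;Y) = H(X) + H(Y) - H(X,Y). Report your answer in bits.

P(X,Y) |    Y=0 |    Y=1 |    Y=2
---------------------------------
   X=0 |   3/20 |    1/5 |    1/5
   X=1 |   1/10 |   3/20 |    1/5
I(X;Y) = 0.0052 bits

Mutual information has multiple equivalent forms:
- I(X;Y) = H(X) - H(X|Y)
- I(X;Y) = H(Y) - H(Y|X)
- I(X;Y) = H(X) + H(Y) - H(X,Y)

Computing all quantities:
H(X) = 0.9928, H(Y) = 1.5589, H(X,Y) = 2.5464
H(X|Y) = 0.9876, H(Y|X) = 1.5537

Verification:
H(X) - H(X|Y) = 0.9928 - 0.9876 = 0.0052
H(Y) - H(Y|X) = 1.5589 - 1.5537 = 0.0052
H(X) + H(Y) - H(X,Y) = 0.9928 + 1.5589 - 2.5464 = 0.0052

All forms give I(X;Y) = 0.0052 bits. ✓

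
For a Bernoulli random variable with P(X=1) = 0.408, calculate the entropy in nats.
0.6761 nats

The binary entropy function is:
H(p) = -p log(p) - (1-p) log(1-p)

H(0.408) = -0.408 × log_e(0.408) - 0.592 × log_e(0.592)
H(0.408) = 0.6761 nats

Note: Binary entropy is maximized at p=0.5 (H=1 bit) and minimized at p=0 or p=1 (H=0).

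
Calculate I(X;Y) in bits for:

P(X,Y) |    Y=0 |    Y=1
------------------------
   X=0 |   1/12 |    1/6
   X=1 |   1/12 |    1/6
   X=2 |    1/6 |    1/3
0.0000 bits

Mutual information: I(X;Y) = H(X) + H(Y) - H(X,Y)

Marginals:
P(X) = (1/4, 1/4, 1/2), H(X) = 1.5000 bits
P(Y) = (1/3, 2/3), H(Y) = 0.9183 bits

Joint entropy: H(X,Y) = 2.4183 bits

I(X;Y) = 1.5000 + 0.9183 - 2.4183 = 0.0000 bits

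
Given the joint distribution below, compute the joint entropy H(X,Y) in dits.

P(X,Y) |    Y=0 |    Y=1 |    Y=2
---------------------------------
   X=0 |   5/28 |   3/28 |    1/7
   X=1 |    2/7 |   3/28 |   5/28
0.7513 dits

Joint entropy is H(X,Y) = -Σ_{x,y} p(x,y) log p(x,y).

Summing over all non-zero entries:
H(X,Y) = -[5/28·log_10(5/28) + 3/28·log_10(3/28) + 1/7·log_10(1/7) + 2/7·log_10(2/7) + 3/28·log_10(3/28) + 5/28·log_10(5/28)]
H(X,Y) = 0.7513 dits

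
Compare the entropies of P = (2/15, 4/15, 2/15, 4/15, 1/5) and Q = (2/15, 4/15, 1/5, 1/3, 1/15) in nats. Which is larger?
P

Computing entropies in nats:
H(P) = 1.5641
H(Q) = 1.4898

Distribution P has higher entropy.

Intuition: The distribution closer to uniform (more spread out) has higher entropy.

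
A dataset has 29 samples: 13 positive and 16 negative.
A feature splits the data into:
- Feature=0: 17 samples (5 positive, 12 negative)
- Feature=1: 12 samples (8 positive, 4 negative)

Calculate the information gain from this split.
0.0999 bits

Information Gain = H(Y) - H(Y|Feature)

Before split:
P(positive) = 13/29 = 0.4483
H(Y) = 0.9923 bits

After split:
Feature=0: H = 0.8740 bits (weight = 17/29)
Feature=1: H = 0.9183 bits (weight = 12/29)
H(Y|Feature) = (17/29)×0.8740 + (12/29)×0.9183 = 0.8923 bits

Information Gain = 0.9923 - 0.8923 = 0.0999 bits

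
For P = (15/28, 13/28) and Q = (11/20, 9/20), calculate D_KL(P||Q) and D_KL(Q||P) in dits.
D_KL(P||Q) = 0.0002, D_KL(Q||P) = 0.0002

KL divergence is not symmetric: D_KL(P||Q) ≠ D_KL(Q||P) in general.

D_KL(P||Q) = 0.0002 dits
D_KL(Q||P) = 0.0002 dits

In this case they happen to be equal (to 4 decimal places).

This asymmetry is why KL divergence is not a true distance metric.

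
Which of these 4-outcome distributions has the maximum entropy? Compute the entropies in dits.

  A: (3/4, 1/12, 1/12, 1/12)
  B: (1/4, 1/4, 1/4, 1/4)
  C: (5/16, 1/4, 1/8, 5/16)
B

For a discrete distribution over n outcomes, entropy is maximized by the uniform distribution.

Computing entropies:
H(A) = 0.3635 dits
H(B) = 0.6021 dits
H(C) = 0.5791 dits

The uniform distribution (where all probabilities equal 1/4) achieves the maximum entropy of log_10(4) = 0.6021 dits.

Distribution B has the highest entropy.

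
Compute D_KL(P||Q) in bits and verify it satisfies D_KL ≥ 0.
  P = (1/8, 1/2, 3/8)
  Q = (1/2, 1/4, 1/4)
0.4694 bits

KL divergence satisfies the Gibbs inequality: D_KL(P||Q) ≥ 0 for all distributions P, Q.

D_KL(P||Q) = Σ p(x) log(p(x)/q(x))
Term by term:
  x=0: 1/8 × log_2[(1/8)/(1/2)] = -0.2500
  x=1: 1/2 × log_2[(1/2)/(1/4)] = 0.5000
  x=2: 3/8 × log_2[(3/8)/(1/4)] = 0.2194
D_KL(P||Q) = 0.4694 bits

D_KL(P||Q) = 0.4694 ≥ 0 ✓

This non-negativity is a fundamental property: relative entropy cannot be negative because it measures how different Q is from P.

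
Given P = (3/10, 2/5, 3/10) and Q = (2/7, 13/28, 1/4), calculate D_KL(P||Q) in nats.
0.0097 nats

KL divergence: D_KL(P||Q) = Σ p(x) log(p(x)/q(x))

Computing term by term:
  x=0: 3/10 × log_e[(3/10)/(2/7)] = 3/10 × 0.0488 = 0.0146
  x=1: 2/5 × log_e[(2/5)/(13/28)] = 2/5 × -0.1490 = -0.0596
  x=2: 3/10 × log_e[(3/10)/(1/4)] = 3/10 × 0.1823 = 0.0547

D_KL(P||Q) = 0.0097 nats

Note: KL divergence is always non-negative and equals 0 iff P = Q.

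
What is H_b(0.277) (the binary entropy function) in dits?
0.2563 dits

The binary entropy function is:
H(p) = -p log(p) - (1-p) log(1-p)

H(0.277) = -0.277 × log_10(0.277) - 0.723 × log_10(0.723)
H(0.277) = 0.2563 dits

Note: Binary entropy is maximized at p=0.5 (H=1 bit) and minimized at p=0 or p=1 (H=0).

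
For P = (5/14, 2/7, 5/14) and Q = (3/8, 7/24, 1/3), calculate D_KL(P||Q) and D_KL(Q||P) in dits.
D_KL(P||Q) = 0.0006, D_KL(Q||P) = 0.0006

KL divergence is not symmetric: D_KL(P||Q) ≠ D_KL(Q||P) in general.

D_KL(P||Q) = 0.0006 dits
D_KL(Q||P) = 0.0006 dits

In this case they happen to be equal (to 4 decimal places).

This asymmetry is why KL divergence is not a true distance metric.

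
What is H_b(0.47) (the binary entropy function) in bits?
0.9974 bits

The binary entropy function is:
H(p) = -p log(p) - (1-p) log(1-p)

H(0.47) = -0.47 × log_2(0.47) - 0.53 × log_2(0.53)
H(0.47) = 0.9974 bits

Note: Binary entropy is maximized at p=0.5 (H=1 bit) and minimized at p=0 or p=1 (H=0).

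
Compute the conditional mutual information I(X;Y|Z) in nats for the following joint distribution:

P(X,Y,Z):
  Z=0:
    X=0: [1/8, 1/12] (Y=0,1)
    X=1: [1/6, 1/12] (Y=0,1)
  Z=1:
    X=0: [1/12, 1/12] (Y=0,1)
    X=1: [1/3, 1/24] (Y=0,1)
0.0474 nats

Conditional mutual information: I(X;Y|Z) = H(X|Z) + H(Y|Z) - H(X,Y|Z)

H(Z) = 0.6897
H(X,Z) = 1.3398 → H(X|Z) = 0.6501
H(Y,Z) = 1.2827 → H(Y|Z) = 0.5930
H(X,Y,Z) = 1.8855 → H(X,Y|Z) = 1.1958

I(X;Y|Z) = 0.6501 + 0.5930 - 1.1958 = 0.0474 nats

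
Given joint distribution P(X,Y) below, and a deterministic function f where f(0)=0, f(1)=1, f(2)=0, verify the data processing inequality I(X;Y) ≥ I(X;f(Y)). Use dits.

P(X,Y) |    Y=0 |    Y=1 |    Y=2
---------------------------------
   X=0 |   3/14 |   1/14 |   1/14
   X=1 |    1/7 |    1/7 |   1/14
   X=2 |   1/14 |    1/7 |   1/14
I(X;Y) = 0.0207, I(X;f(Y)) = 0.0150, inequality holds: 0.0207 ≥ 0.0150

Data Processing Inequality: For any Markov chain X → Y → Z, we have I(X;Y) ≥ I(X;Z).

Here Z = f(Y) is a deterministic function of Y, forming X → Y → Z.

Original I(X;Y) = 0.0207 dits

After applying f:
P(X,Z) where Z=f(Y):
- P(X,Z=0) = P(X,Y=0) + P(X,Y=2)
- P(X,Z=1) = P(X,Y=1)

I(X;Z) = I(X;f(Y)) = 0.0150 dits

Verification: 0.0207 ≥ 0.0150 ✓

Information cannot be created by processing; the function f can only lose information about X.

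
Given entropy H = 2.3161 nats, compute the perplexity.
10.1361

Perplexity is e^H (or exp(H) for natural log).

H = 2.3161 nats
Perplexity = e^2.3161 = 10.1361

Interpretation: The model's uncertainty is equivalent to choosing uniformly among 10.1 options.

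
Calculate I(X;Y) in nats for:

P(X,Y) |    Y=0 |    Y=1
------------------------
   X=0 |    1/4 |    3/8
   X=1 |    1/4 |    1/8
0.0338 nats

Mutual information: I(X;Y) = H(X) + H(Y) - H(X,Y)

Marginals:
P(X) = (5/8, 3/8), H(X) = 0.6616 nats
P(Y) = (1/2, 1/2), H(Y) = 0.6931 nats

Joint entropy: H(X,Y) = 1.3209 nats

I(X;Y) = 0.6616 + 0.6931 - 1.3209 = 0.0338 nats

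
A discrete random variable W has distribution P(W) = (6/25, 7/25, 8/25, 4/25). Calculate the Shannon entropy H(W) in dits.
0.5892 dits

Shannon entropy is H(X) = -Σ p(x) log p(x).

For P = (6/25, 7/25, 8/25, 4/25):
H = -6/25 × log_10(6/25) -7/25 × log_10(7/25) -8/25 × log_10(8/25) -4/25 × log_10(4/25)
H = 0.5892 dits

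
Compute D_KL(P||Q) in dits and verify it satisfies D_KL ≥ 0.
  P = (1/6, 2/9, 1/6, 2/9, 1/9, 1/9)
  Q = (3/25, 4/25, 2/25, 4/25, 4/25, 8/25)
0.0717 dits

KL divergence satisfies the Gibbs inequality: D_KL(P||Q) ≥ 0 for all distributions P, Q.

D_KL(P||Q) = Σ p(x) log(p(x)/q(x))
Term by term:
  x=0: 1/6 × log_10[(1/6)/(3/25)] = 0.0238
  x=1: 2/9 × log_10[(2/9)/(4/25)] = 0.0317
  x=2: 1/6 × log_10[(1/6)/(2/25)] = 0.0531
  x=3: 2/9 × log_10[(2/9)/(4/25)] = 0.0317
  x=4: 1/9 × log_10[(1/9)/(4/25)] = -0.0176
  x=5: 1/9 × log_10[(1/9)/(8/25)] = -0.0510
D_KL(P||Q) = 0.0717 dits

D_KL(P||Q) = 0.0717 ≥ 0 ✓

This non-negativity is a fundamental property: relative entropy cannot be negative because it measures how different Q is from P.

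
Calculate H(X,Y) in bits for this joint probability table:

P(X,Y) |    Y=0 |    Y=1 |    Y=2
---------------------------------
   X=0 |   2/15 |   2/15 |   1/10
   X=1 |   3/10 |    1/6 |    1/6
2.4901 bits

Joint entropy is H(X,Y) = -Σ_{x,y} p(x,y) log p(x,y).

Summing over all non-zero entries:
H(X,Y) = -[2/15·log_2(2/15) + 2/15·log_2(2/15) + 1/10·log_2(1/10) + 3/10·log_2(3/10) + 1/6·log_2(1/6) + 1/6·log_2(1/6)]
H(X,Y) = 2.4901 bits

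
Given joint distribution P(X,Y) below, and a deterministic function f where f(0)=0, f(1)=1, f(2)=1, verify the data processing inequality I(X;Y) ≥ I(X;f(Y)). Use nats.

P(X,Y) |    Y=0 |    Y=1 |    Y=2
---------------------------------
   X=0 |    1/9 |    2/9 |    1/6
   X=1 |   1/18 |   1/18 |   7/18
I(X;Y) = 0.1087, I(X;f(Y)) = 0.0113, inequality holds: 0.1087 ≥ 0.0113

Data Processing Inequality: For any Markov chain X → Y → Z, we have I(X;Y) ≥ I(X;Z).

Here Z = f(Y) is a deterministic function of Y, forming X → Y → Z.

Original I(X;Y) = 0.1087 nats

After applying f:
P(X,Z) where Z=f(Y):
- P(X,Z=0) = P(X,Y=0)
- P(X,Z=1) = P(X,Y=1) + P(X,Y=2)

I(X;Z) = I(X;f(Y)) = 0.0113 nats

Verification: 0.1087 ≥ 0.0113 ✓

Information cannot be created by processing; the function f can only lose information about X.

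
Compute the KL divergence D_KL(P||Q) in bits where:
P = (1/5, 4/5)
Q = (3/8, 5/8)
0.1035 bits

KL divergence: D_KL(P||Q) = Σ p(x) log(p(x)/q(x))

Computing term by term:
  x=0: 1/5 × log_2[(1/5)/(3/8)] = 1/5 × -0.9069 = -0.1814
  x=1: 4/5 × log_2[(4/5)/(5/8)] = 4/5 × 0.3561 = 0.2849

D_KL(P||Q) = 0.1035 bits

Note: KL divergence is always non-negative and equals 0 iff P = Q.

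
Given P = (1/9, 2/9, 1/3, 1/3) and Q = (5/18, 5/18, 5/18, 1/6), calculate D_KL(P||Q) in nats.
0.1404 nats

KL divergence: D_KL(P||Q) = Σ p(x) log(p(x)/q(x))

Computing term by term:
  x=0: 1/9 × log_e[(1/9)/(5/18)] = 1/9 × -0.9163 = -0.1018
  x=1: 2/9 × log_e[(2/9)/(5/18)] = 2/9 × -0.2231 = -0.0496
  x=2: 1/3 × log_e[(1/3)/(5/18)] = 1/3 × 0.1823 = 0.0608
  x=3: 1/3 × log_e[(1/3)/(1/6)] = 1/3 × 0.6931 = 0.2310

D_KL(P||Q) = 0.1404 nats

Note: KL divergence is always non-negative and equals 0 iff P = Q.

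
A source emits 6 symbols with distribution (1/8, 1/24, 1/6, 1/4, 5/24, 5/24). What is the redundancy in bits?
0.1452 bits

Redundancy measures how far a source is from maximum entropy:
R = H_max - H(X)

Maximum entropy for 6 symbols: H_max = log_2(6) = 2.5850 bits
Actual entropy: H(X) = 2.4398 bits
Redundancy: R = 2.5850 - 2.4398 = 0.1452 bits

This redundancy represents potential for compression: the source could be compressed by 0.1452 bits per symbol.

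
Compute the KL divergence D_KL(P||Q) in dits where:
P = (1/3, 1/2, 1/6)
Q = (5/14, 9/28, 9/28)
0.0384 dits

KL divergence: D_KL(P||Q) = Σ p(x) log(p(x)/q(x))

Computing term by term:
  x=0: 1/3 × log_10[(1/3)/(5/14)] = 1/3 × -0.0300 = -0.0100
  x=1: 1/2 × log_10[(1/2)/(9/28)] = 1/2 × 0.1919 = 0.0959
  x=2: 1/6 × log_10[(1/6)/(9/28)] = 1/6 × -0.2852 = -0.0475

D_KL(P||Q) = 0.0384 dits

Note: KL divergence is always non-negative and equals 0 iff P = Q.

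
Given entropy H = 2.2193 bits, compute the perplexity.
4.6567

Perplexity is 2^H (or exp(H) for natural log).

H = 2.2193 bits
Perplexity = 2^2.2193 = 4.6567

Interpretation: The model's uncertainty is equivalent to choosing uniformly among 4.7 options.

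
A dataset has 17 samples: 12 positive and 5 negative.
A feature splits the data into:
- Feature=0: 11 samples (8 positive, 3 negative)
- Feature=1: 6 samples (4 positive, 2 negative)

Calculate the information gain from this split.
0.0029 bits

Information Gain = H(Y) - H(Y|Feature)

Before split:
P(positive) = 12/17 = 0.7059
H(Y) = 0.8740 bits

After split:
Feature=0: H = 0.8454 bits (weight = 11/17)
Feature=1: H = 0.9183 bits (weight = 6/17)
H(Y|Feature) = (11/17)×0.8454 + (6/17)×0.9183 = 0.8711 bits

Information Gain = 0.8740 - 0.8711 = 0.0029 bits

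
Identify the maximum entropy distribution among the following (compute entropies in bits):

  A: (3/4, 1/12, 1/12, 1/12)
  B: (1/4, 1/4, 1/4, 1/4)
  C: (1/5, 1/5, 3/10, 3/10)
B

For a discrete distribution over n outcomes, entropy is maximized by the uniform distribution.

Computing entropies:
H(A) = 1.2075 bits
H(B) = 2.0000 bits
H(C) = 1.9710 bits

The uniform distribution (where all probabilities equal 1/4) achieves the maximum entropy of log_2(4) = 2.0000 bits.

Distribution B has the highest entropy.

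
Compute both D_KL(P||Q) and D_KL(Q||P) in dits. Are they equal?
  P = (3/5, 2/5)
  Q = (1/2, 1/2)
D_KL(P||Q) = 0.0087, D_KL(Q||P) = 0.0089

KL divergence is not symmetric: D_KL(P||Q) ≠ D_KL(Q||P) in general.

D_KL(P||Q) = 0.0087 dits
D_KL(Q||P) = 0.0089 dits

No, they are not equal!

This asymmetry is why KL divergence is not a true distance metric.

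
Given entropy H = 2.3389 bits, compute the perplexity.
5.0592

Perplexity is 2^H (or exp(H) for natural log).

H = 2.3389 bits
Perplexity = 2^2.3389 = 5.0592

Interpretation: The model's uncertainty is equivalent to choosing uniformly among 5.1 options.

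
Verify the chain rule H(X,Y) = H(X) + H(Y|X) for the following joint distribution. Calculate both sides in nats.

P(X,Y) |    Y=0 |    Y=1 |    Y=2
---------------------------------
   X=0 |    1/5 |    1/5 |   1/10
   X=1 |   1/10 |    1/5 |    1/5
H(X,Y) = 1.7481, H(X) = 0.6931, H(Y|X) = 1.0549 (all in nats)

Chain rule: H(X,Y) = H(X) + H(Y|X)

Left side — joint entropy directly:
H(X,Y) = -Σ p(x,y) log p(x,y) = 1.7481 nats

Right side — compute H(Y|X) from the conditional distributions:
P(X) = (1/2, 1/2), so H(X) = 0.6931 nats
H(Y|X) = Σ_x P(X=x) · H(Y|X=x):
  P(Y|X=0) = (2/5, 2/5, 1/5), H(Y|X=0) = 1.0549, weight P(X=0) = 1/2
  P(Y|X=1) = (1/5, 2/5, 2/5), H(Y|X=1) = 1.0549, weight P(X=1) = 1/2
H(Y|X) = 1.0549 nats

H(X) + H(Y|X) = 0.6931 + 1.0549 = 1.7481 nats

Both sides equal 1.7481 nats. ✓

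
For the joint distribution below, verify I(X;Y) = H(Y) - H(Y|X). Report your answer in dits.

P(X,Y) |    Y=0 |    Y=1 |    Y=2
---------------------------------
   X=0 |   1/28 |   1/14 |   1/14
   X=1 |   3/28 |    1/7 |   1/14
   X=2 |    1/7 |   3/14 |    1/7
I(X;Y) = 0.0044 dits

Mutual information has multiple equivalent forms:
- I(X;Y) = H(X) - H(X|Y)
- I(X;Y) = H(Y) - H(Y|X)
- I(X;Y) = H(X) + H(Y) - H(X,Y)

Computing all quantities:
H(X) = 0.4426, H(Y) = 0.4686, H(X,Y) = 0.9068
H(X|Y) = 0.4382, H(Y|X) = 0.4642

Verification:
H(X) - H(X|Y) = 0.4426 - 0.4382 = 0.0044
H(Y) - H(Y|X) = 0.4686 - 0.4642 = 0.0044
H(X) + H(Y) - H(X,Y) = 0.4426 + 0.4686 - 0.9068 = 0.0044

All forms give I(X;Y) = 0.0044 dits. ✓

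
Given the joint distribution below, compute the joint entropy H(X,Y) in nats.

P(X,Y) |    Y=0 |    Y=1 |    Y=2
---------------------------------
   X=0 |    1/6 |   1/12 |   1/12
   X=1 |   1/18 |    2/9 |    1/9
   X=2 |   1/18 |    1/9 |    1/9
2.1006 nats

Joint entropy is H(X,Y) = -Σ_{x,y} p(x,y) log p(x,y).

Summing over all non-zero entries:
H(X,Y) = -[1/6·log_e(1/6) + 1/12·log_e(1/12) + 1/12·log_e(1/12) + 1/18·log_e(1/18) + 2/9·log_e(2/9) + 1/9·log_e(1/9) + 1/18·log_e(1/18) + 1/9·log_e(1/9) + 1/9·log_e(1/9)]
H(X,Y) = 2.1006 nats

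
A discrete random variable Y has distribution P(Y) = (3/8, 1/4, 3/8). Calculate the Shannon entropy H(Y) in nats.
1.0822 nats

Shannon entropy is H(X) = -Σ p(x) log p(x).

For P = (3/8, 1/4, 3/8):
H = -3/8 × log_e(3/8) -1/4 × log_e(1/4) -3/8 × log_e(3/8)
H = 1.0822 nats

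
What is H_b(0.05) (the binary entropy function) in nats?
0.1985 nats

The binary entropy function is:
H(p) = -p log(p) - (1-p) log(1-p)

H(0.05) = -0.05 × log_e(0.05) - 0.95 × log_e(0.95)
H(0.05) = 0.1985 nats

Note: Binary entropy is maximized at p=0.5 (H=1 bit) and minimized at p=0 or p=1 (H=0).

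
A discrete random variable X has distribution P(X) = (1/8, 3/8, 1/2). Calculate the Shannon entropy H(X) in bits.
1.4056 bits

Shannon entropy is H(X) = -Σ p(x) log p(x).

For P = (1/8, 3/8, 1/2):
H = -1/8 × log_2(1/8) -3/8 × log_2(3/8) -1/2 × log_2(1/2)
H = 1.4056 bits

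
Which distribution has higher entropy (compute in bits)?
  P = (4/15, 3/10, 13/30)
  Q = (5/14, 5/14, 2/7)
Q

Computing entropies in bits:
H(P) = 1.5524
H(Q) = 1.5774

Distribution Q has higher entropy.

Intuition: The distribution closer to uniform (more spread out) has higher entropy.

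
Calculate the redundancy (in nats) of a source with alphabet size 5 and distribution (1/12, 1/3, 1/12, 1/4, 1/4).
0.1359 nats

Redundancy measures how far a source is from maximum entropy:
R = H_max - H(X)

Maximum entropy for 5 symbols: H_max = log_e(5) = 1.6094 nats
Actual entropy: H(X) = 1.4735 nats
Redundancy: R = 1.6094 - 1.4735 = 0.1359 nats

This redundancy represents potential for compression: the source could be compressed by 0.1359 nats per symbol.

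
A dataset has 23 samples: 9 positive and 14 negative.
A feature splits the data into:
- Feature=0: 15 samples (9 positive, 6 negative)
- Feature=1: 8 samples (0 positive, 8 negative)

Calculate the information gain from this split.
0.3324 bits

Information Gain = H(Y) - H(Y|Feature)

Before split:
P(positive) = 9/23 = 0.3913
H(Y) = 0.9656 bits

After split:
Feature=0: H = 0.9710 bits (weight = 15/23)
Feature=1: H = 0.0000 bits (weight = 8/23)
H(Y|Feature) = (15/23)×0.9710 + (8/23)×0.0000 = 0.6332 bits

Information Gain = 0.9656 - 0.6332 = 0.3324 bits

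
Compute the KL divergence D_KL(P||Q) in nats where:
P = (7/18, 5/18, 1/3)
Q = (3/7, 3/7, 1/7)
0.1242 nats

KL divergence: D_KL(P||Q) = Σ p(x) log(p(x)/q(x))

Computing term by term:
  x=0: 7/18 × log_e[(7/18)/(3/7)] = 7/18 × -0.0972 = -0.0378
  x=1: 5/18 × log_e[(5/18)/(3/7)] = 5/18 × -0.4336 = -0.1205
  x=2: 1/3 × log_e[(1/3)/(1/7)] = 1/3 × 0.8473 = 0.2824

D_KL(P||Q) = 0.1242 nats

Note: KL divergence is always non-negative and equals 0 iff P = Q.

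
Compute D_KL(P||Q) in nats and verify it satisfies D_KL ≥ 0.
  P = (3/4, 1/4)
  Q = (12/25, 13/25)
0.1516 nats

KL divergence satisfies the Gibbs inequality: D_KL(P||Q) ≥ 0 for all distributions P, Q.

D_KL(P||Q) = Σ p(x) log(p(x)/q(x))
Term by term:
  x=0: 3/4 × log_e[(3/4)/(12/25)] = 0.3347
  x=1: 1/4 × log_e[(1/4)/(13/25)] = -0.1831
D_KL(P||Q) = 0.1516 nats

D_KL(P||Q) = 0.1516 ≥ 0 ✓

This non-negativity is a fundamental property: relative entropy cannot be negative because it measures how different Q is from P.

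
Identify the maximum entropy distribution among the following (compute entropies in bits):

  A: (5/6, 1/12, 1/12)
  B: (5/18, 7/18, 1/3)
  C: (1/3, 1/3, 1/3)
C

For a discrete distribution over n outcomes, entropy is maximized by the uniform distribution.

Computing entropies:
H(A) = 0.8167 bits
H(B) = 1.5715 bits
H(C) = 1.5850 bits

The uniform distribution (where all probabilities equal 1/3) achieves the maximum entropy of log_2(3) = 1.5850 bits.

Distribution C has the highest entropy.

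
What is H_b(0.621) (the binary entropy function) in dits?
0.2882 dits

The binary entropy function is:
H(p) = -p log(p) - (1-p) log(1-p)

H(0.621) = -0.621 × log_10(0.621) - 0.379 × log_10(0.379)
H(0.621) = 0.2882 dits

Note: Binary entropy is maximized at p=0.5 (H=1 bit) and minimized at p=0 or p=1 (H=0).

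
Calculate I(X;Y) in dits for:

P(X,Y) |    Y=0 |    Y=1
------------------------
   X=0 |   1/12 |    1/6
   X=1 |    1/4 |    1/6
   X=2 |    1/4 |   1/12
0.0227 dits

Mutual information: I(X;Y) = H(X) + H(Y) - H(X,Y)

Marginals:
P(X) = (1/4, 5/12, 1/3), H(X) = 0.4680 dits
P(Y) = (7/12, 5/12), H(Y) = 0.2950 dits

Joint entropy: H(X,Y) = 0.7403 dits

I(X;Y) = 0.4680 + 0.2950 - 0.7403 = 0.0227 dits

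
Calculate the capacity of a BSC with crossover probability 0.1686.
0.3455 bits

For a binary symmetric channel (BSC) with error probability p:
Capacity C = 1 - H(p) bits per symbol

where H(p) = -p log₂(p) - (1-p) log₂(1-p) is the binary entropy function.

H(0.1686) = 0.6545 bits
C = 1 - 0.6545 = 0.3455 bits per symbol

This means we can reliably transmit up to 0.3455 bits of information per channel use.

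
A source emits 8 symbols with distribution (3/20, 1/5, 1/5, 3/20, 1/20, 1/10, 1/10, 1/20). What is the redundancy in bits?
0.1536 bits

Redundancy measures how far a source is from maximum entropy:
R = H_max - H(X)

Maximum entropy for 8 symbols: H_max = log_2(8) = 3.0000 bits
Actual entropy: H(X) = 2.8464 bits
Redundancy: R = 3.0000 - 2.8464 = 0.1536 bits

This redundancy represents potential for compression: the source could be compressed by 0.1536 bits per symbol.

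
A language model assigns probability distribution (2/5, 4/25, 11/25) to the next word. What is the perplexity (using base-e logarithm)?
2.7759

Perplexity is e^H (or exp(H) for natural log).

First, H = -Σ p log p = 1.0210 nats
Perplexity = e^1.0210 = 2.7759

Interpretation: The model's uncertainty is equivalent to choosing uniformly among 2.8 options.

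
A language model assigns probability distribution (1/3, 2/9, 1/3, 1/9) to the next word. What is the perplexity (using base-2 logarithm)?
3.7091

Perplexity is 2^H (or exp(H) for natural log).

First, H = -Σ p log p = 1.8911 bits
Perplexity = 2^1.8911 = 3.7091

Interpretation: The model's uncertainty is equivalent to choosing uniformly among 3.7 options.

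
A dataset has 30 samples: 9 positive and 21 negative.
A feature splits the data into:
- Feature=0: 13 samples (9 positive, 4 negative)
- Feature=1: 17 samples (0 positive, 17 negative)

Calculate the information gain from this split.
0.4954 bits

Information Gain = H(Y) - H(Y|Feature)

Before split:
P(positive) = 9/30 = 0.3000
H(Y) = 0.8813 bits

After split:
Feature=0: H = 0.8905 bits (weight = 13/30)
Feature=1: H = 0.0000 bits (weight = 17/30)
H(Y|Feature) = (13/30)×0.8905 + (17/30)×0.0000 = 0.3859 bits

Information Gain = 0.8813 - 0.3859 = 0.4954 bits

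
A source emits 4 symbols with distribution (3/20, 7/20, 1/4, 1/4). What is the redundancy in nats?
0.0411 nats

Redundancy measures how far a source is from maximum entropy:
R = H_max - H(X)

Maximum entropy for 4 symbols: H_max = log_e(4) = 1.3863 nats
Actual entropy: H(X) = 1.3452 nats
Redundancy: R = 1.3863 - 1.3452 = 0.0411 nats

This redundancy represents potential for compression: the source could be compressed by 0.0411 nats per symbol.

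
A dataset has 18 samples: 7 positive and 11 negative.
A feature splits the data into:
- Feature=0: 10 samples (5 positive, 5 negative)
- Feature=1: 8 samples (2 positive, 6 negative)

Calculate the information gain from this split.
0.0480 bits

Information Gain = H(Y) - H(Y|Feature)

Before split:
P(positive) = 7/18 = 0.3889
H(Y) = 0.9641 bits

After split:
Feature=0: H = 1.0000 bits (weight = 10/18)
Feature=1: H = 0.8113 bits (weight = 8/18)
H(Y|Feature) = (10/18)×1.0000 + (8/18)×0.8113 = 0.9161 bits

Information Gain = 0.9641 - 0.9161 = 0.0480 bits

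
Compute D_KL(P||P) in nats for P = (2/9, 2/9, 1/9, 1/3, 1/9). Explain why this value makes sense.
0.0000 nats

KL divergence satisfies the Gibbs inequality: D_KL(P||Q) ≥ 0 for all distributions P, Q.

D_KL(P||Q) = Σ p(x) log(p(x)/q(x))
Each term is p(x) × log_e(p(x)/p(x)) = p(x) × log_e(1) = 0, so the sum is 0.
D_KL(P||Q) = 0.0000 nats

When P = Q, the KL divergence is exactly 0, as there is no 'divergence' between identical distributions.

This non-negativity is a fundamental property: relative entropy cannot be negative because it measures how different Q is from P.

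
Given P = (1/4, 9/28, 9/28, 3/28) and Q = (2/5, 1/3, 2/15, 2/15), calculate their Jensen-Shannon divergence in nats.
0.0295 nats

Jensen-Shannon divergence is:
JSD(P||Q) = 0.5 × D_KL(P||M) + 0.5 × D_KL(Q||M)
where M = 0.5 × (P + Q) is the mixture distribution.

M = 0.5 × (1/4, 9/28, 9/28, 3/28) + 0.5 × (2/5, 1/3, 2/15, 2/15) = (13/40, 0.327381, 0.227381, 0.120238)

D_KL(P||M) = 0.0274 nats
D_KL(Q||M) = 0.0317 nats

JSD(P||Q) = 0.5 × 0.0274 + 0.5 × 0.0317 = 0.0295 nats

Unlike KL divergence, JSD is symmetric and bounded: 0 ≤ JSD ≤ log(2).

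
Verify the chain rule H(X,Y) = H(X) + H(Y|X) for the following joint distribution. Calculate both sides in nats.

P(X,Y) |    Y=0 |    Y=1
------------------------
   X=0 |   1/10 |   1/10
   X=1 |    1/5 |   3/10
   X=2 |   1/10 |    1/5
H(X,Y) = 1.6957, H(X) = 1.0297, H(Y|X) = 0.6661 (all in nats)

Chain rule: H(X,Y) = H(X) + H(Y|X)

Left side — joint entropy directly:
H(X,Y) = -Σ p(x,y) log p(x,y) = 1.6957 nats

Right side — compute H(Y|X) from the conditional distributions:
P(X) = (1/5, 1/2, 3/10), so H(X) = 1.0297 nats
H(Y|X) = Σ_x P(X=x) · H(Y|X=x):
  P(Y|X=0) = (1/2, 1/2), H(Y|X=0) = 0.6931, weight P(X=0) = 1/5
  P(Y|X=1) = (2/5, 3/5), H(Y|X=1) = 0.6730, weight P(X=1) = 1/2
  P(Y|X=2) = (1/3, 2/3), H(Y|X=2) = 0.6365, weight P(X=2) = 3/10
H(Y|X) = 0.6661 nats

H(X) + H(Y|X) = 1.0297 + 0.6661 = 1.6957 nats

Both sides equal 1.6957 nats. ✓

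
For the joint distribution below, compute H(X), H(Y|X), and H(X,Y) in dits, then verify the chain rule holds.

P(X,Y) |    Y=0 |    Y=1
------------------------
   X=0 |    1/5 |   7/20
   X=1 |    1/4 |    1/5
H(X,Y) = 0.5897, H(X) = 0.2989, H(Y|X) = 0.2908 (all in dits)

Chain rule: H(X,Y) = H(X) + H(Y|X)

Left side — joint entropy directly:
H(X,Y) = -Σ p(x,y) log p(x,y) = 0.5897 dits

Right side — compute H(Y|X) from the conditional distributions:
P(X) = (11/20, 9/20), so H(X) = 0.2989 dits
H(Y|X) = Σ_x P(X=x) · H(Y|X=x):
  P(Y|X=0) = (4/11, 7/11), H(Y|X=0) = 0.2847, weight P(X=0) = 11/20
  P(Y|X=1) = (5/9, 4/9), H(Y|X=1) = 0.2983, weight P(X=1) = 9/20
H(Y|X) = 0.2908 dits

H(X) + H(Y|X) = 0.2989 + 0.2908 = 0.5897 dits

Both sides equal 0.5897 dits. ✓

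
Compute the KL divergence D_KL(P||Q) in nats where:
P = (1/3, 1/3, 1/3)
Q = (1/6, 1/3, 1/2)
0.0959 nats

KL divergence: D_KL(P||Q) = Σ p(x) log(p(x)/q(x))

Computing term by term:
  x=0: 1/3 × log_e[(1/3)/(1/6)] = 1/3 × 0.6931 = 0.2310
  x=1: 1/3 × log_e[(1/3)/(1/3)] = 1/3 × 0.0000 = 0.0000
  x=2: 1/3 × log_e[(1/3)/(1/2)] = 1/3 × -0.4055 = -0.1352

D_KL(P||Q) = 0.0959 nats

Note: KL divergence is always non-negative and equals 0 iff P = Q.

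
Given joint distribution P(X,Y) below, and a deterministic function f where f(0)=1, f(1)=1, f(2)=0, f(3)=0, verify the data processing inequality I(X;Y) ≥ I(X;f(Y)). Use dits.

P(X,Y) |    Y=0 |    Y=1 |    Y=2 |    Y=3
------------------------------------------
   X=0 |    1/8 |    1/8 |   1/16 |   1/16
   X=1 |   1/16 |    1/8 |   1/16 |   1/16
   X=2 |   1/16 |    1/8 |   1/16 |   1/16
I(X;Y) = 0.0047, I(X;f(Y)) = 0.0010, inequality holds: 0.0047 ≥ 0.0010

Data Processing Inequality: For any Markov chain X → Y → Z, we have I(X;Y) ≥ I(X;Z).

Here Z = f(Y) is a deterministic function of Y, forming X → Y → Z.

Original I(X;Y) = 0.0047 dits

After applying f:
P(X,Z) where Z=f(Y):
- P(X,Z=0) = P(X,Y=2) + P(X,Y=3)
- P(X,Z=1) = P(X,Y=0) + P(X,Y=1)

I(X;Z) = I(X;f(Y)) = 0.0010 dits

Verification: 0.0047 ≥ 0.0010 ✓

Information cannot be created by processing; the function f can only lose information about X.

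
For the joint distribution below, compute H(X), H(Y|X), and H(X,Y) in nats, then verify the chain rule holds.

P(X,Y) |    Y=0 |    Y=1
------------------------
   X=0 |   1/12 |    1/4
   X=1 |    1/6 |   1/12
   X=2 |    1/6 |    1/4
H(X,Y) = 1.7046, H(X) = 1.0776, H(Y|X) = 0.6270 (all in nats)

Chain rule: H(X,Y) = H(X) + H(Y|X)

Left side — joint entropy directly:
H(X,Y) = -Σ p(x,y) log p(x,y) = 1.7046 nats

Right side — compute H(Y|X) from the conditional distributions:
P(X) = (1/3, 1/4, 5/12), so H(X) = 1.0776 nats
H(Y|X) = Σ_x P(X=x) · H(Y|X=x):
  P(Y|X=0) = (1/4, 3/4), H(Y|X=0) = 0.5623, weight P(X=0) = 1/3
  P(Y|X=1) = (2/3, 1/3), H(Y|X=1) = 0.6365, weight P(X=1) = 1/4
  P(Y|X=2) = (2/5, 3/5), H(Y|X=2) = 0.6730, weight P(X=2) = 5/12
H(Y|X) = 0.6270 nats

H(X) + H(Y|X) = 1.0776 + 0.6270 = 1.7046 nats

Both sides equal 1.7046 nats. ✓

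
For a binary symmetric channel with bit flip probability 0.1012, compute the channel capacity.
0.5272 bits

For a binary symmetric channel (BSC) with error probability p:
Capacity C = 1 - H(p) bits per symbol

where H(p) = -p log₂(p) - (1-p) log₂(1-p) is the binary entropy function.

H(0.1012) = 0.4728 bits
C = 1 - 0.4728 = 0.5272 bits per symbol

This means we can reliably transmit up to 0.5272 bits of information per channel use.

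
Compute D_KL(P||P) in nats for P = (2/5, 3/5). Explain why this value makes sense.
0.0000 nats

KL divergence satisfies the Gibbs inequality: D_KL(P||Q) ≥ 0 for all distributions P, Q.

D_KL(P||Q) = Σ p(x) log(p(x)/q(x))
Each term is p(x) × log_e(p(x)/p(x)) = p(x) × log_e(1) = 0, so the sum is 0.
D_KL(P||Q) = 0.0000 nats

When P = Q, the KL divergence is exactly 0, as there is no 'divergence' between identical distributions.

This non-negativity is a fundamental property: relative entropy cannot be negative because it measures how different Q is from P.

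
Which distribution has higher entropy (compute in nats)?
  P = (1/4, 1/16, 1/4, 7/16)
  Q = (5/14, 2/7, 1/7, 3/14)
Q

Computing entropies in nats:
H(P) = 1.2281
H(Q) = 1.3337

Distribution Q has higher entropy.

Intuition: The distribution closer to uniform (more spread out) has higher entropy.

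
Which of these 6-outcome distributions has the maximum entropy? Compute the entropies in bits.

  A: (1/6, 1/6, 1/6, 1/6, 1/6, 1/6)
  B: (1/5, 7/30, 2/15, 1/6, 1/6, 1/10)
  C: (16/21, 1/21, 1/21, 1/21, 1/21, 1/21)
A

For a discrete distribution over n outcomes, entropy is maximized by the uniform distribution.

Computing entropies:
H(A) = 2.5850 bits
H(B) = 2.5357 bits
H(C) = 1.3447 bits

The uniform distribution (where all probabilities equal 1/6) achieves the maximum entropy of log_2(6) = 2.5850 bits.

Distribution A has the highest entropy.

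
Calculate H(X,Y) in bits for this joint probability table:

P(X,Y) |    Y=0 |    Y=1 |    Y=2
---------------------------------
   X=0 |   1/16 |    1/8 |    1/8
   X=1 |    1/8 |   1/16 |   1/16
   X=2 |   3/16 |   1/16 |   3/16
3.0306 bits

Joint entropy is H(X,Y) = -Σ_{x,y} p(x,y) log p(x,y).

Summing over all non-zero entries:
H(X,Y) = -[1/16·log_2(1/16) + 1/8·log_2(1/8) + 1/8·log_2(1/8) + 1/8·log_2(1/8) + 1/16·log_2(1/16) + 1/16·log_2(1/16) + 3/16·log_2(3/16) + 1/16·log_2(1/16) + 3/16·log_2(3/16)]
H(X,Y) = 3.0306 bits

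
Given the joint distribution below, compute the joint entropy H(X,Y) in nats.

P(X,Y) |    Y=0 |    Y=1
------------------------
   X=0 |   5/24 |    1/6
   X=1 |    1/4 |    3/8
1.3398 nats

Joint entropy is H(X,Y) = -Σ_{x,y} p(x,y) log p(x,y).

Summing over all non-zero entries:
H(X,Y) = -[5/24·log_e(5/24) + 1/6·log_e(1/6) + 1/4·log_e(1/4) + 3/8·log_e(3/8)]
H(X,Y) = 1.3398 nats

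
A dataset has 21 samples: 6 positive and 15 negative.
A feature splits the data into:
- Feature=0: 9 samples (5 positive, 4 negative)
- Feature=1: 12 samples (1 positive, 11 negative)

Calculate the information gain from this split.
0.2019 bits

Information Gain = H(Y) - H(Y|Feature)

Before split:
P(positive) = 6/21 = 0.2857
H(Y) = 0.8631 bits

After split:
Feature=0: H = 0.9911 bits (weight = 9/21)
Feature=1: H = 0.4138 bits (weight = 12/21)
H(Y|Feature) = (9/21)×0.9911 + (12/21)×0.4138 = 0.6612 bits

Information Gain = 0.8631 - 0.6612 = 0.2019 bits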